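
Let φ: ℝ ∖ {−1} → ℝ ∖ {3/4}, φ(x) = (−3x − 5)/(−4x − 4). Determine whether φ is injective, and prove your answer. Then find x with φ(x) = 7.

-23/25

Suppose φ(u) = φ(v). Cross-multiplying: (−3u − 5)(−4v − 4) = (−3v − 5)(−4u − 4).
Expanding both sides and cancelling the symmetric terms leaves −8·(u − v) = 0. Since −8 ≠ 0, u = v. Hence φ is injective.
Solving φ(x) = 7: cross-multiplying gives −3x − 5 = 7(−4x − 4), which rearranges to 25x = −23, so x = −23/25.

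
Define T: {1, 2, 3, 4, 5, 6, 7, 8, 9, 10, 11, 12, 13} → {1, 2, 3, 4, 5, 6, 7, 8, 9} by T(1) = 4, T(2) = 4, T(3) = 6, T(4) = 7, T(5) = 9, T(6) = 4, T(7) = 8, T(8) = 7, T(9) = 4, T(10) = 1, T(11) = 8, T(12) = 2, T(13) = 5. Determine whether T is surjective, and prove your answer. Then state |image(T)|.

8

No element maps to 3, so T is not surjective.
The image of T is {1, 2, 4, 5, 6, 7, 8, 9}, which has 8 elements.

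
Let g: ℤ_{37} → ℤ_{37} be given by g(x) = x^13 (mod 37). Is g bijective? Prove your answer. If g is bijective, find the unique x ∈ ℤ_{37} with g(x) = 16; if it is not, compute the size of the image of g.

Since 37 is prime, the nonzero elements of ℤ_{37} form a cyclic group of order 36.
As gcd(13, 36) = 1, raising to the 13th power is a bijection on this group: if a^13 ≡ b^13 then (ab^{−1})^13 = 1, and the only element of order dividing gcd(13, 36) = 1 is 1, so a = b.
With g(0) = 0 this makes g injective on all of ℤ_{37}, hence bijective (finite equal-size domain and codomain). In particular g is bijective.
Since g is bijective, we find the preimage of 16. The inverse of x ↦ x^13 on (ℤ_{37})^× is x ↦ x^25, because 13·25 = 325 = 9·36 + 1 ≡ 1 (mod 36) and x^{36} = 1 for x ≠ 0 (Fermat). So g⁻¹(16) = 16^25 mod 37.
Repeated squaring mod 37: 16^1 ≡ 16, 16^2 ≡ 16² = 256 ≡ 34, 16^4 ≡ 34² = 1156 ≡ 9, 16^8 ≡ 9² = 81 ≡ 7, 16^16 ≡ 7² = 49 ≡ 12. Since 25 = 16 + 8 + 1, 16^25 ≡ 12·7·16: 12·7 = 84 ≡ 10, then 10·16 = 160 ≡ 12. So 16^25 ≡ 12 (mod 37).
Hence g⁻¹(16) = 12.

12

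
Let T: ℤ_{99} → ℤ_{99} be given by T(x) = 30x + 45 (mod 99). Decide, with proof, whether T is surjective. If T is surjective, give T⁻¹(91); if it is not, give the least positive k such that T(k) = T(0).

Since gcd(30, 99) = 3, we have 30x ≡ 0 (mod 3) for all x, so T(x) ≡ 0 (mod 3).
But 1 ≢ 0 (mod 3), so 1 ∈ ℤ_{99} has no preimage. Thus T is not surjective.
Since T is not surjective, we find the least positive k with T(k) = T(0): this means 30k ≡ 0 (mod 99), i.e. 99 ∣ 30k. Since gcd(30, 99) = 3, dividing through by 3 this holds exactly when 33 ∣ 10k, and as gcd(10, 33) = 1, exactly when 33 ∣ k.
The smallest positive such k is 33.

33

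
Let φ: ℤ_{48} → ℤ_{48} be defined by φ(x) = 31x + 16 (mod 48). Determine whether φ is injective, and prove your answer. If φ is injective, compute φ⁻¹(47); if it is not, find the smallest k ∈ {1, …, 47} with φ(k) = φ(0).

If φ(u) = φ(v), then 31u ≡ 31v (mod 48). Because gcd(31, 48) = 1, we may cancel 31 to get u ≡ v (mod 48).
So φ is injective.
We now compute 31⁻¹ mod 48 explicitly. Euclid's algorithm: 48 = 1·31 + 17, 31 = 1·17 + 14, 17 = 1·14 + 3, 14 = 4·3 + 2, 3 = 1·2 + 1; back-substituting gives 1 = 31·31 − 20·48, so 31⁻¹ ≡ 31 (mod 48).
Since φ is injective, we compute φ⁻¹(47): solve 31x + 16 ≡ 47 (mod 48), i.e. 31x ≡ 31 (mod 48).
Multiplying by 31⁻¹ = 31 gives x ≡ 31·31 = 961 = 20·48 + 1 ≡ 1 (mod 48).
Check: φ(1) = 31·1 + 16 = 47 ≡ 47 (mod 48).

1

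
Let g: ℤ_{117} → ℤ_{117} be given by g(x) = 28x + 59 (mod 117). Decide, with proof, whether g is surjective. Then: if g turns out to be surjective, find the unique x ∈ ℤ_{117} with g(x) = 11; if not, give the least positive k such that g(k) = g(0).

15

Since gcd(28, 117) = 1, 28 is invertible modulo 117. Euclid's algorithm: 117 = 4·28 + 5, 28 = 5·5 + 3, 5 = 1·3 + 2, 3 = 1·2 + 1; back-substituting gives 1 = 46·28 − 11·117, so 28⁻¹ ≡ 46 (mod 117).
For any y ∈ ℤ_{117}, x = 46(y − 59) mod 117 satisfies g(x) = 28·46(y − 59) + 59 ≡ y (since 28·46 ≡ 1 mod 117). So every y has a preimage.
Hence g is surjective.
Since g is surjective, we compute g⁻¹(11): solve 28x + 59 ≡ 11 (mod 117), i.e. 28x ≡ 69 (mod 117).
Multiplying by 28⁻¹ = 46 gives x ≡ 46·69 = 3174 = 27·117 + 15 ≡ 15 (mod 117).
Check: g(15) = 28·15 + 59 = 479 = 4·117 + 11 ≡ 11 (mod 117).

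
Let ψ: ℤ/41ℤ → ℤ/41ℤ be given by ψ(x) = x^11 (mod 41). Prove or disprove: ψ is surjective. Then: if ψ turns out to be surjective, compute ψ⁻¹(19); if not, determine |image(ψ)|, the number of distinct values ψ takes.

34

Since 41 is prime, the nonzero elements of ℤ/41ℤ form a cyclic group of order 40.
As gcd(11, 40) = 1, raising to the 11th power is a bijection on this group: if u^11 ≡ v^11 then (uv^{−1})^11 = 1, and the only element of order dividing gcd(11, 40) = 1 is 1, so u = v.
With ψ(0) = 0 this makes ψ injective on all of ℤ/41ℤ, hence bijective (finite equal-size domain and codomain). In particular ψ is surjective.
Since ψ is surjective, we find the preimage of 19. The inverse of x ↦ x^11 on (ℤ/41ℤ)^× is x ↦ x^11, because 11·11 = 121 = 3·40 + 1 ≡ 1 (mod 40) and x^{40} = 1 for x ≠ 0 (Fermat). So ψ⁻¹(19) = 19^11 mod 41.
Repeated squaring mod 41: 19^1 ≡ 19, 19^2 ≡ 19² = 361 ≡ 33, 19^4 ≡ 33² = 1089 ≡ 23, 19^8 ≡ 23² = 529 ≡ 37. Since 11 = 8 + 2 + 1, 19^11 ≡ 37·33·19: 37·33 = 1221 ≡ 32, then 32·19 = 608 ≡ 34. So 19^11 ≡ 34 (mod 41).
Hence ψ⁻¹(19) = 34.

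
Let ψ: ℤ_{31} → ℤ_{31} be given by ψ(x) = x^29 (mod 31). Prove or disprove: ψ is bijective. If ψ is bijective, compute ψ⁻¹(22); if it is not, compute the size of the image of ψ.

Since 31 is prime, the nonzero elements of ℤ_{31} form a cyclic group of order 30.
As gcd(29, 30) = 1, raising to the 29th power is a bijection on this group: if a^29 ≡ b^29 then (ab^{−1})^29 = 1, and the only element of order dividing gcd(29, 30) = 1 is 1, so a = b.
With ψ(0) = 0 this makes ψ injective on all of ℤ_{31}, hence bijective (finite equal-size domain and codomain). In particular ψ is bijective.
Since ψ is bijective, we find the preimage of 22. The inverse of x ↦ x^29 on (ℤ_{31})^× is x ↦ x^29, because 29·29 = 841 = 28·30 + 1 ≡ 1 (mod 30) and x^{30} = 1 for x ≠ 0 (Fermat). So ψ⁻¹(22) = 22^29 mod 31.
Repeated squaring mod 31: 22^1 ≡ 22, 22^2 ≡ 22² = 484 ≡ 19, 22^4 ≡ 19² = 361 ≡ 20, 22^8 ≡ 20² = 400 ≡ 28, 22^16 ≡ 28² = 784 ≡ 9. Since 29 = 16 + 8 + 4 + 1, 22^29 ≡ 9·28·20·22: 9·28 = 252 ≡ 4, then 4·20 = 80 ≡ 18, then 18·22 = 396 ≡ 24. So 22^29 ≡ 24 (mod 31).
Hence ψ⁻¹(22) = 24.

24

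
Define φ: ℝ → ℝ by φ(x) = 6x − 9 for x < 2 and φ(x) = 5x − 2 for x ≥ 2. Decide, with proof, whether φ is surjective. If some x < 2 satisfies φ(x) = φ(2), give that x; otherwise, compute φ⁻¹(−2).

7/6

Both pieces are strictly increasing (slopes 6 and 5), so each is injective on its own interval.
The left piece maps (−∞, 2) onto (−∞, 3); the right piece maps [2, ∞) onto [8, ∞).
The union (−∞, 3) ∪ [8, ∞) omits the interval between 3 and 8; in particular 3 has no preimage. So φ is not surjective.
Because the two images are disjoint, no x < 2 has φ(x) = φ(2), so we compute φ⁻¹(−2): −2 lies in (−∞, 3), so solve 6x − 9 = −2: x = (−2 + 9)/6 = 7/6.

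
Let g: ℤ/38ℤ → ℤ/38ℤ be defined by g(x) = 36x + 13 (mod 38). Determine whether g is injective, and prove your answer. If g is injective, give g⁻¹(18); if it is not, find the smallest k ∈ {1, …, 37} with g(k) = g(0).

19

We have gcd(36, 38) = 2 > 1. Taking u = 0 and v = 19: g(0) = 13 and g(19) = 36·19 + 13 = 697 ≡ 13 (mod 38).
So g(0) = g(19) while 0 ≠ 19, hence g is not injective.
Since g is not injective, we find the least positive k with g(k) = g(0): this means 36k ≡ 0 (mod 38), i.e. 38 ∣ 36k. Since gcd(36, 38) = 2, dividing through by 2 this holds exactly when 19 ∣ 18k, and as gcd(18, 19) = 1, exactly when 19 ∣ k.
The smallest positive such k is 19.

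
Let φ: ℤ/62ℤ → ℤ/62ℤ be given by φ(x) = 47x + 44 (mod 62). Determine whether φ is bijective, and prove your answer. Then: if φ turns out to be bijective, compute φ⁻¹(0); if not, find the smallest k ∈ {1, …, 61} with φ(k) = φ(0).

36

By definition, injectivity means: for all x_1, x_2 in the domain, φ(x_1) = φ(x_2) implies x_1 = x_2.
Suppose φ(x_1) = φ(x_2) in ℤ/62ℤ. Then 47x_1 + 44 ≡ 47x_2 + 44 (mod 62), therefore 47(x_1 − x_2) ≡ 0 (mod 62).
Since gcd(47, 62) = 1, 47 is invertible modulo 62, therefore x_1 − x_2 ≡ 0 (mod 62), i.e. x_1 = x_2.
We now compute 47⁻¹ mod 62 explicitly. Euclid's algorithm: 62 = 1·47 + 15, 47 = 3·15 + 2, 15 = 7·2 + 1; back-substituting gives 1 = 33·47 − 25·62, so 47⁻¹ ≡ 33 (mod 62).
Then y ↦ 33(y − 44) is a two-sided inverse to φ, so every y ∈ ℤ/62ℤ has a preimage.
Thus φ is bijective.
Since φ is bijective, we find φ⁻¹(0): we need 47x ≡ 0 − 44 ≡ 18 (mod 62). Using 47⁻¹ = 33: x ≡ 33·18 = 594 = 9·62 + 36, so x = 36.
Check: φ(36) = 47·36 + 44 = 1736 = 28·62 + 0 ≡ 0 (mod 62).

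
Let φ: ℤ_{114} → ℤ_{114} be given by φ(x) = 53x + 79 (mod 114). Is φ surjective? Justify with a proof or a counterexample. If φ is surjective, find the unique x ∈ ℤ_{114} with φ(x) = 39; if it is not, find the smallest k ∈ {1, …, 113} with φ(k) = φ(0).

10

Since gcd(53, 114) = 1, 53 is invertible modulo 114. Euclid's algorithm: 114 = 2·53 + 8, 53 = 6·8 + 5, 8 = 1·5 + 3, 5 = 1·3 + 2, 3 = 1·2 + 1; back-substituting gives 1 = 71·53 − 33·114, so 53⁻¹ ≡ 71 (mod 114).
For any y ∈ ℤ_{114}, x = 71(y − 79) mod 114 satisfies φ(x) = 53·71(y − 79) + 79 ≡ y (since 53·71 ≡ 1 mod 114). So every y has a preimage.
Therefore φ is surjective.
Since φ is surjective, we compute φ⁻¹(39): solve 53x + 79 ≡ 39 (mod 114), i.e. 53x ≡ 74 (mod 114).
Multiplying by 53⁻¹ = 71 gives x ≡ 71·74 = 5254 = 46·114 + 10 ≡ 10 (mod 114).
Check: φ(10) = 53·10 + 79 = 609 = 5·114 + 39 ≡ 39 (mod 114).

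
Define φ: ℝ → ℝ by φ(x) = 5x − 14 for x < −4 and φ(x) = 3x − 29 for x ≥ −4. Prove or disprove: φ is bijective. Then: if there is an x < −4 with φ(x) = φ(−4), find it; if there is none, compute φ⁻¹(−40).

-27/5

Both pieces are strictly increasing (slopes 5 and 3), so each is injective on its own interval.
The left piece maps (−∞, −4) onto (−∞, −34); the right piece maps [−4, ∞) onto [−41, ∞).
These images overlap. In particular φ(−4) = −41 (right piece), and solving 5x − 14 = −41 on the left piece gives x = −27/5 < −4.
So φ(−27/5) = φ(−4) with −27/5 ≠ −4, and φ is not injective, hence not bijective. This x = −27/5 is the requested value below −4.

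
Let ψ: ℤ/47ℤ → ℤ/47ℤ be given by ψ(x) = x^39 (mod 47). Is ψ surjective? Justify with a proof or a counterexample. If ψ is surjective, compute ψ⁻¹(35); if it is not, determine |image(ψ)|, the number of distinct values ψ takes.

Since 47 is prime, the nonzero elements of ℤ/47ℤ form a cyclic group of order 46.
As gcd(39, 46) = 1, raising to the 39th power is a bijection on this group: if u^39 ≡ v^39 then (uv^{−1})^39 = 1, and the only element of order dividing gcd(39, 46) = 1 is 1, so u = v.
With ψ(0) = 0 this makes ψ injective on all of ℤ/47ℤ, hence bijective (finite equal-size domain and codomain). In particular ψ is surjective.
Since ψ is surjective, we find the preimage of 35. The inverse of x ↦ x^39 on (ℤ/47ℤ)^× is x ↦ x^13, because 39·13 = 507 = 11·46 + 1 ≡ 1 (mod 46) and x^{46} = 1 for x ≠ 0 (Fermat). So ψ⁻¹(35) = 35^13 mod 47.
Repeated squaring mod 47: 35^1 ≡ 35, 35^2 ≡ 35² = 1225 ≡ 3, 35^4 ≡ 3² = 9, 35^8 ≡ 9² = 81 ≡ 34. Since 13 = 8 + 4 + 1, 35^13 ≡ 34·9·35: 34·9 = 306 ≡ 24, then 24·35 = 840 ≡ 41. So 35^13 ≡ 41 (mod 47).
Hence ψ⁻¹(35) = 41.

41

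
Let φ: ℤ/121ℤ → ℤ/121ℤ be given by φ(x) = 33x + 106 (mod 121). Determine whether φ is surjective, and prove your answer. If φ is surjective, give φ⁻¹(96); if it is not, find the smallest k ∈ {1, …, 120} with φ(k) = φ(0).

11

Recall: surjectivity means every element of the codomain has a preimage under φ.
Since gcd(33, 121) = 11, we have 33x ≡ 0 (mod 11) for all x, so φ(x) ≡ 7 (mod 11).
But 0 ≢ 7 (mod 11), so 0 ∈ ℤ/121ℤ has no preimage. Hence φ is not surjective.
Since φ is not surjective, we find the least positive k with φ(k) = φ(0): this means 33k ≡ 0 (mod 121), i.e. 121 ∣ 33k. Since gcd(33, 121) = 11, dividing through by 11 this holds exactly when 11 ∣ 3k, and as gcd(3, 11) = 1, exactly when 11 ∣ k.
The smallest positive such k is 11.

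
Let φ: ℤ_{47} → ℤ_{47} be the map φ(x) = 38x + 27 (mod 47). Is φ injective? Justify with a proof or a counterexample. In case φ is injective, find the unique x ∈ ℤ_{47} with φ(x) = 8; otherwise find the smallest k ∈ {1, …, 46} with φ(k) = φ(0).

23

If φ(s) = φ(t), then 38s ≡ 38t (mod 47). Because gcd(38, 47) = 1, we may cancel 38 to get s ≡ t (mod 47).
Therefore φ is injective.
We now compute 38⁻¹ mod 47 explicitly. Euclid's algorithm: 47 = 1·38 + 9, 38 = 4·9 + 2, 9 = 4·2 + 1; back-substituting gives 1 = 26·38 − 21·47, so 38⁻¹ ≡ 26 (mod 47).
Since φ is injective, we compute φ⁻¹(8): solve 38x + 27 ≡ 8 (mod 47), i.e. 38x ≡ 28 (mod 47).
Multiplying by 38⁻¹ = 26 gives x ≡ 26·28 = 728 = 15·47 + 23 ≡ 23 (mod 47).
Check: φ(23) = 38·23 + 27 = 901 = 19·47 + 8 ≡ 8 (mod 47).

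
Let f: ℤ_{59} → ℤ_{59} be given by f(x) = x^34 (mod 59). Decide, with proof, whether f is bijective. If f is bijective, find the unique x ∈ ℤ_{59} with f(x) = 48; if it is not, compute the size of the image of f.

30

f(29): Repeated squaring mod 59: 29^1 ≡ 29, 29^2 ≡ 29² = 841 ≡ 15, 29^4 ≡ 15² = 225 ≡ 48, 29^8 ≡ 48² = 2304 ≡ 3, 29^16 ≡ 3² = 9, 29^32 ≡ 9² = 81 ≡ 22. Since 34 = 32 + 2, 29^34 ≡ 22·15: 22·15 = 330 ≡ 35. So 29^34 ≡ 35 (mod 59).
f(30): Repeated squaring mod 59: 30^1 ≡ 30, 30^2 ≡ 30² = 900 ≡ 15, 30^4 ≡ 15² = 225 ≡ 48, 30^8 ≡ 48² = 2304 ≡ 3, 30^16 ≡ 3² = 9, 30^32 ≡ 9² = 81 ≡ 22. Since 34 = 32 + 2, 30^34 ≡ 22·15: 22·15 = 330 ≡ 35. So 30^34 ≡ 35 (mod 59).
So f(29) = f(30) = 35 while 29 ≠ 30, thus f is not injective, hence not bijective.
Since f is not bijective, we determine |image(f)|. Computing x^34 mod 59 for each x (by repeated squaring, reducing mod 59 at every step), the values f(0), f(1), …, f(58) are: 0, 1, 27, 7, 21, 57, 12, 51, 36, 49, 5, 19, 29, 53, 20, 45, 28, 22, 25, 46, 17, 3, 41, 26, 16, 4, 15, 48, 9, 35, 35, 9, 48, 15, 4, 16, 26, 41, 3, 17, 46, 25, 22, 28, 45, 20, 53, 29, 19, 5, 49, 36, 51, 12, 57, 21, 7, 27, 1.
The distinct values are {0, 1, 3, 4, 5, 7, 9, 12, 15, 16, 17, 19, 20, 21, 22, 25, 26, 27, 28, 29, 35, 36, 41, 45, 46, 48, 49, 51, 53, 57}; there are 30 of them.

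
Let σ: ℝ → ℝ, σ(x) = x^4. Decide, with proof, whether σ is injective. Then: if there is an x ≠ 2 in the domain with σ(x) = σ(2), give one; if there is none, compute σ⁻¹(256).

σ(2) = 16 = (−2)^4 = σ(−2) (since 4 is even), with 2 ≠ −2. So σ is not injective.
For the follow-up, such an x exists: taking x = −2 ∈ ℝ gives σ(−2) = 16 = σ(2) with −2 ≠ 2.

-2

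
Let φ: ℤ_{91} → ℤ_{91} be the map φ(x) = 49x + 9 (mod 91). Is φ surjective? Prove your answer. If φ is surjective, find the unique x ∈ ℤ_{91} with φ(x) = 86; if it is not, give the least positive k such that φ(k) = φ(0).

Since gcd(49, 91) = 7, we have 49x ≡ 0 (mod 7) for all x, so φ(x) ≡ 2 (mod 7).
But 0 ≢ 2 (mod 7), so 0 ∈ ℤ_{91} has no preimage. Thus φ is not surjective.
Since φ is not surjective, we find the least positive k with φ(k) = φ(0): this means 49k ≡ 0 (mod 91), i.e. 91 ∣ 49k. Since gcd(49, 91) = 7, dividing through by 7 this holds exactly when 13 ∣ 7k, and as gcd(7, 13) = 1, exactly when 13 ∣ k.
The smallest positive such k is 13.

13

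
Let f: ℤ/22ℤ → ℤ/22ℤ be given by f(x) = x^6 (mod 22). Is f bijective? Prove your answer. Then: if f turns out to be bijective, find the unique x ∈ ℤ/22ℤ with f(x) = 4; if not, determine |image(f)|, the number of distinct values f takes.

12

f(10): Repeated squaring mod 22: 10^1 ≡ 10, 10^2 ≡ 10² = 100 ≡ 12, 10^4 ≡ 12² = 144 ≡ 12. Since 6 = 4 + 2, 10^6 ≡ 12·12: 12·12 = 144 ≡ 12. So 10^6 ≡ 12 (mod 22).
f(12): Repeated squaring mod 22: 12^1 ≡ 12, 12^2 ≡ 12² = 144 ≡ 12, 12^4 ≡ 12² = 144 ≡ 12. Since 6 = 4 + 2, 12^6 ≡ 12·12: 12·12 = 144 ≡ 12. So 12^6 ≡ 12 (mod 22).
So f(10) = f(12) = 12 while 10 ≠ 12, so f is not injective, hence not bijective.
Since f is not bijective, we determine |image(f)|. Computing x^6 mod 22 for each x (by repeated squaring, reducing mod 22 at every step), the values f(0), f(1), …, f(21) are: 0, 1, 20, 3, 4, 5, 16, 15, 14, 9, 12, 11, 12, 9, 14, 15, 16, 5, 4, 3, 20, 1.
The distinct values are {0, 1, 3, 4, 5, 9, 11, 12, 14, 15, 16, 20}; there are 12 of them.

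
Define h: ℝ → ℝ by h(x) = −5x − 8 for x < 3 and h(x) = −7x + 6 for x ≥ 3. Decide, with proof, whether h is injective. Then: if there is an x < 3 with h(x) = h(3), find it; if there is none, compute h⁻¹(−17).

7/5

Both pieces are strictly decreasing (slopes −5 and −7), so each is injective on its own interval.
The left piece maps (−∞, 3) onto (−23, ∞); the right piece maps [3, ∞) onto (−∞, −15].
These images overlap. In particular h(3) = −15 (right piece), and solving −5x − 8 = −15 on the left piece gives x = 7/5 < 3.
So h(7/5) = h(3) with 7/5 ≠ 3, and h is not injective. This x = 7/5 is the requested value below 3.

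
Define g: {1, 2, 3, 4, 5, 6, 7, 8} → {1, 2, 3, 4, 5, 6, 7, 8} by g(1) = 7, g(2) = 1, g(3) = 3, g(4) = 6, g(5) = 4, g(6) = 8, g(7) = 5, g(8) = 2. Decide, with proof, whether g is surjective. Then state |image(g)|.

8

Every element of the codomain has a preimage: 1 = g(2), 2 = g(8), 3 = g(3), 4 = g(5), 5 = g(7), 6 = g(4), 7 = g(1), 8 = g(6).
So g is surjective.
The image of g is {1, 2, 3, 4, 5, 6, 7, 8}, which has 8 elements.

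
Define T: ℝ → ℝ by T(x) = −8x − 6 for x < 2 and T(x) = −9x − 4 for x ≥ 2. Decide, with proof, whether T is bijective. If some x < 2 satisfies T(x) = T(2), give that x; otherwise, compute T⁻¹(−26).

Both pieces are strictly decreasing (slopes −8 and −9), so each is injective on its own interval.
The left piece maps (−∞, 2) onto (−22, ∞); the right piece maps [2, ∞) onto (−∞, −22].
Since −22 = −22, the images partition ℝ: T is injective and surjective, hence bijective.
Because the two images are disjoint, no x < 2 has T(x) = T(2), so we compute T⁻¹(−26): −26 lies in (−∞, −22], so solve −9x − 4 = −26: x = (−26 + 4)/(−9) = 22/9.

22/9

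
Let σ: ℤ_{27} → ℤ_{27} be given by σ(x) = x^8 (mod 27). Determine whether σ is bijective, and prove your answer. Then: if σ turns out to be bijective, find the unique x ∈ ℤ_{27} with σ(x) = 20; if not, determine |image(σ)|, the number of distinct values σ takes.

σ(0) = 0^8 = 0.
σ(3): Repeated squaring mod 27: 3^1 ≡ 3, 3^2 ≡ 3² = 9, 3^4 ≡ 9² = 81 ≡ 0, 3^8 ≡ 0² = 0. So 3^8 ≡ 0 (mod 27).
So σ(0) = σ(3) = 0 while 0 ≠ 3, hence σ is not injective, hence not bijective.
Since σ is not bijective, we determine |image(σ)|. Computing x^8 mod 27 for each x (by repeated squaring, reducing mod 27 at every step), the values σ(0), σ(1), …, σ(26) are: 0, 1, 13, 0, 7, 16, 0, 4, 10, 0, 19, 22, 0, 25, 25, 0, 22, 19, 0, 10, 4, 0, 16, 7, 0, 13, 1.
The distinct values are {0, 1, 4, 7, 10, 13, 16, 19, 22, 25}; there are 10 of them.

10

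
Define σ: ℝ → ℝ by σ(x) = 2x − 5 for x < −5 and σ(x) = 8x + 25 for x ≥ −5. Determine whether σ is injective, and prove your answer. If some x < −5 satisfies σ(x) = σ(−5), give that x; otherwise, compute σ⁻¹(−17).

Both pieces are strictly increasing (slopes 2 and 8), so each is injective on its own interval.
The left piece maps (−∞, −5) onto (−∞, −15); the right piece maps [−5, ∞) onto [−15, ∞).
These images are disjoint, so no value is attained by both pieces. Thus σ is injective.
Because the two images are disjoint, no x < −5 has σ(x) = σ(−5), so we compute σ⁻¹(−17): −17 lies in (−∞, −15), so solve 2x − 5 = −17: x = (−17 + 5)/2 = −6.

-6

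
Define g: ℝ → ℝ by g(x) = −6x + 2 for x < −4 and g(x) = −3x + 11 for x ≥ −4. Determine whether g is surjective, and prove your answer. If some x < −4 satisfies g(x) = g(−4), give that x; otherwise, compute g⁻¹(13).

-2/3

Both pieces are strictly decreasing (slopes −6 and −3), so each is injective on its own interval.
The left piece maps (−∞, −4) onto (26, ∞); the right piece maps [−4, ∞) onto (−∞, 23].
The union (26, ∞) ∪ (−∞, 23] omits the interval between 26 and 23; in particular 26 has no preimage. So g is not surjective.
Because the two images are disjoint, no x < −4 has g(x) = g(−4), so we compute g⁻¹(13): 13 lies in (−∞, 23], so solve −3x + 11 = 13: x = (13 − 11)/(−3) = −2/3.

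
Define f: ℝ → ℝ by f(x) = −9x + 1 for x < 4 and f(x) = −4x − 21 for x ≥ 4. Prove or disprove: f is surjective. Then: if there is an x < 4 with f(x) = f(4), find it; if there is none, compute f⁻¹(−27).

28/9

Both pieces are strictly decreasing (slopes −9 and −4), so each is injective on its own interval.
The left piece maps (−∞, 4) onto (−35, ∞); the right piece maps [4, ∞) onto (−∞, −37].
The union (−35, ∞) ∪ (−∞, −37] omits the interval between −35 and −37; in particular −35 has no preimage. So f is not surjective.
Because the two images are disjoint, no x < 4 has f(x) = f(4), so we compute f⁻¹(−27): −27 lies in (−35, ∞), so solve −9x + 1 = −27: x = (−27 − 1)/(−9) = 28/9.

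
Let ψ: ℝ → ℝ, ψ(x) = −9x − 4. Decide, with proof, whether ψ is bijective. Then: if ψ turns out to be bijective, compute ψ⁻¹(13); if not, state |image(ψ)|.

Suppose ψ(x_1) = ψ(x_2). Then −9x_1 − 4 = −9x_2 − 4, therefore −9x_1 = −9x_2, thus x_1 = x_2.
For any y ∈ ℝ, x = (y + 4)/(−9) satisfies ψ(x) = y.
Hence ψ is bijective.
Since ψ is bijective, we compute ψ⁻¹(13) = (13 + 4)/(−9) = −17/9.

-17/9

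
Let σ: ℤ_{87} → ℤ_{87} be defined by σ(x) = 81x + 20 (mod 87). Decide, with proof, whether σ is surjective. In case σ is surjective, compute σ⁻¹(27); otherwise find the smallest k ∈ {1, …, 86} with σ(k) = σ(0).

Since gcd(81, 87) = 3, we have 81x ≡ 0 (mod 3) for all x, so σ(x) ≡ 2 (mod 3).
But 0 ≢ 2 (mod 3), so 0 ∈ ℤ_{87} has no preimage. Thus σ is not surjective.
Since σ is not surjective, we find the least positive k with σ(k) = σ(0): this means 81k ≡ 0 (mod 87), i.e. 87 ∣ 81k. Since gcd(81, 87) = 3, dividing through by 3 this holds exactly when 29 ∣ 27k, and as gcd(27, 29) = 1, exactly when 29 ∣ k.
The smallest positive such k is 29.

29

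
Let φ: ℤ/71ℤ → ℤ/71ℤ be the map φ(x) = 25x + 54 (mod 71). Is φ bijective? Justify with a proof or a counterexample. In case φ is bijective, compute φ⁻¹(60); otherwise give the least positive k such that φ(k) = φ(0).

40

If φ(x_1) = φ(x_2), then 25x_1 ≡ 25x_2 (mod 71). Because gcd(25, 71) = 1, we may cancel 25 to get x_1 ≡ x_2 (mod 71).
We now compute 25⁻¹ mod 71 explicitly. Euclid's algorithm: 71 = 2·25 + 21, 25 = 1·21 + 4, 21 = 5·4 + 1; back-substituting gives 1 = 54·25 − 19·71, so 25⁻¹ ≡ 54 (mod 71).
Then y ↦ 54(y − 54) is a two-sided inverse to φ, so every y ∈ ℤ/71ℤ has a preimage.
Therefore φ is bijective.
Since φ is bijective, we find φ⁻¹(60): we need 25x ≡ 60 − 54 ≡ 6 (mod 71). Using 25⁻¹ = 54: x ≡ 54·6 = 324 = 4·71 + 40, so x = 40.
Check: φ(40) = 25·40 + 54 = 1054 = 14·71 + 60 ≡ 60 (mod 71).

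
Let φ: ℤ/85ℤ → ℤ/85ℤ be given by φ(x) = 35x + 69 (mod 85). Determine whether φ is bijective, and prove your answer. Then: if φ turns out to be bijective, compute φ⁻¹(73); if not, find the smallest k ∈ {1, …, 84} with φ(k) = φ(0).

We have gcd(35, 85) = 5 > 1. Taking u = 0 and v = 17: φ(0) = 69 and φ(17) = 35·17 + 69 = 664 ≡ 69 (mod 85).
So φ(0) = φ(17) while 0 ≠ 17, thus φ is not injective, hence not bijective.
Since φ is not bijective, we find the least positive k with φ(k) = φ(0): this means 35k ≡ 0 (mod 85), i.e. 85 ∣ 35k. Since gcd(35, 85) = 5, dividing through by 5 this holds exactly when 17 ∣ 7k, and as gcd(7, 17) = 1, exactly when 17 ∣ k.
The smallest positive such k is 17.

17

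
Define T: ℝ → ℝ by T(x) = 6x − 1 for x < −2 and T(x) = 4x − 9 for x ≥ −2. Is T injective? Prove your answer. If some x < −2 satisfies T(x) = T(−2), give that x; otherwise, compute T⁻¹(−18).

-8/3

Both pieces are strictly increasing (slopes 6 and 4), so each is injective on its own interval.
The left piece maps (−∞, −2) onto (−∞, −13); the right piece maps [−2, ∞) onto [−17, ∞).
These images overlap. In particular T(−2) = −17 (right piece), and solving 6x − 1 = −17 on the left piece gives x = −8/3 < −2.
So T(−8/3) = T(−2) with −8/3 ≠ −2, and T is not injective. This x = −8/3 is the requested value below −2.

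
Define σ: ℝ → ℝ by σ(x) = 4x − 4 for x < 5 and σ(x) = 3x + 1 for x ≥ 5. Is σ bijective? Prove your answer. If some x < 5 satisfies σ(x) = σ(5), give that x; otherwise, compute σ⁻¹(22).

Both pieces are strictly increasing (slopes 4 and 3), so each is injective on its own interval.
The left piece maps (−∞, 5) onto (−∞, 16); the right piece maps [5, ∞) onto [16, ∞).
Since 16 = 16, the images partition ℝ: σ is injective and surjective, hence bijective.
Because the two images are disjoint, no x < 5 has σ(x) = σ(5), so we compute σ⁻¹(22): 22 lies in [16, ∞), so solve 3x + 1 = 22: x = (22 − 1)/3 = 7.

7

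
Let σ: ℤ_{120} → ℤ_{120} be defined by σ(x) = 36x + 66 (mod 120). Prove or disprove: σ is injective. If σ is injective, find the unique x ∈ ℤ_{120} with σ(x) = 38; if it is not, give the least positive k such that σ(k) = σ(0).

10

We have gcd(36, 120) = 12 > 1. Taking a = 0 and b = 10: σ(0) = 66 and σ(10) = 36·10 + 66 = 426 ≡ 66 (mod 120).
So σ(0) = σ(10) while 0 ≠ 10, therefore σ is not injective.
Since σ is not injective, we find the least positive k with σ(k) = σ(0): this means 36k ≡ 0 (mod 120), i.e. 120 ∣ 36k. Since gcd(36, 120) = 12, dividing through by 12 this holds exactly when 10 ∣ 3k, and as gcd(3, 10) = 1, exactly when 10 ∣ k.
The smallest positive such k is 10.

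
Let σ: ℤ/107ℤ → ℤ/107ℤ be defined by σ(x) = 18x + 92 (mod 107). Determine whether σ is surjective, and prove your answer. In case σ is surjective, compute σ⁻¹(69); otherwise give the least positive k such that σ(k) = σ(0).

Since gcd(18, 107) = 1, 18 is invertible modulo 107. Euclid's algorithm: 107 = 5·18 + 17, 18 = 1·17 + 1; back-substituting gives 1 = 6·18 − 1·107, so 18⁻¹ ≡ 6 (mod 107).
For any y ∈ ℤ/107ℤ, x = 6(y − 92) mod 107 satisfies σ(x) = 18·6(y − 92) + 92 ≡ y (since 18·6 ≡ 1 mod 107). So every y has a preimage.
Hence σ is surjective.
Since σ is surjective, we compute σ⁻¹(69): solve 18x + 92 ≡ 69 (mod 107), i.e. 18x ≡ 84 (mod 107).
Multiplying by 18⁻¹ = 6 gives x ≡ 6·84 = 504 = 4·107 + 76 ≡ 76 (mod 107).
Check: σ(76) = 18·76 + 92 = 1460 = 13·107 + 69 ≡ 69 (mod 107).

76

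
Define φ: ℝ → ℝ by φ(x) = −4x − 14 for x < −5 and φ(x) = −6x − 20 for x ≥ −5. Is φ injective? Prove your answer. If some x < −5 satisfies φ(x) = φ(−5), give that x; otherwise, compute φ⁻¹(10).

-6

Both pieces are strictly decreasing (slopes −4 and −6), so each is injective on its own interval.
The left piece maps (−∞, −5) onto (6, ∞); the right piece maps [−5, ∞) onto (−∞, 10].
These images overlap. In particular φ(−5) = 10 (right piece), and solving −4x − 14 = 10 on the left piece gives x = −6 < −5.
So φ(−6) = φ(−5) with −6 ≠ −5, and φ is not injective. This x = −6 is the requested value below −5.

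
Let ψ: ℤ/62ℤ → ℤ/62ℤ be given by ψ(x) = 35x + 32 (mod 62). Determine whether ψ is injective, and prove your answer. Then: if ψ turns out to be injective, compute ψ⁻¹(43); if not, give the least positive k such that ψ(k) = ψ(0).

57

Recall: injectivity means: for all s, t in the domain, ψ(s) = ψ(t) implies s = t.
If ψ(s) = ψ(t), then 35s ≡ 35t (mod 62). Because gcd(35, 62) = 1, we may cancel 35 to get s ≡ t (mod 62).
Hence ψ is injective.
We now compute 35⁻¹ mod 62 explicitly. Euclid's algorithm: 62 = 1·35 + 27, 35 = 1·27 + 8, 27 = 3·8 + 3, 8 = 2·3 + 2, 3 = 1·2 + 1; back-substituting gives 1 = 39·35 − 22·62, so 35⁻¹ ≡ 39 (mod 62).
Since ψ is injective, we find ψ⁻¹(43): we need 35x ≡ 43 − 32 ≡ 11 (mod 62). Using 35⁻¹ = 39: x ≡ 39·11 = 429 = 6·62 + 57, so x = 57.
Check: ψ(57) = 35·57 + 32 = 2027 = 32·62 + 43 ≡ 43 (mod 62).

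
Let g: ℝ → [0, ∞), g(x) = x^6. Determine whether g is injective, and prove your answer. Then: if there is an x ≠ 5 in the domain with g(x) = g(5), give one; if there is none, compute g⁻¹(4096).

g(5) = 15625 = (−5)^6 = g(−5) (since 6 is even), with 5 ≠ −5. So g is not injective.
For the follow-up, such an x exists: taking x = −5 ∈ ℝ gives g(−5) = 15625 = g(5) with −5 ≠ 5.

-5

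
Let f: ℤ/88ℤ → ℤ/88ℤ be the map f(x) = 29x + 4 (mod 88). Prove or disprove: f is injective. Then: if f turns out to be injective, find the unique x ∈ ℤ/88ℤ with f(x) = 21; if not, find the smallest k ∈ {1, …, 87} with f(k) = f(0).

Suppose f(x_1) = f(x_2) in ℤ/88ℤ. Then 29x_1 + 4 ≡ 29x_2 + 4 (mod 88), so 29(x_1 − x_2) ≡ 0 (mod 88).
Since gcd(29, 88) = 1, 29 is invertible modulo 88, hence x_1 − x_2 ≡ 0 (mod 88), i.e. x_1 = x_2.
Thus f is injective.
We now compute 29⁻¹ mod 88 explicitly. Euclid's algorithm: 88 = 3·29 + 1; back-substituting gives 1 = 85·29 − 28·88, so 29⁻¹ ≡ 85 (mod 88).
Since f is injective, we compute f⁻¹(21): solve 29x + 4 ≡ 21 (mod 88), i.e. 29x ≡ 17 (mod 88).
Multiplying by 29⁻¹ = 85 gives x ≡ 85·17 = 1445 = 16·88 + 37 ≡ 37 (mod 88).
Check: f(37) = 29·37 + 4 = 1077 = 12·88 + 21 ≡ 21 (mod 88).

37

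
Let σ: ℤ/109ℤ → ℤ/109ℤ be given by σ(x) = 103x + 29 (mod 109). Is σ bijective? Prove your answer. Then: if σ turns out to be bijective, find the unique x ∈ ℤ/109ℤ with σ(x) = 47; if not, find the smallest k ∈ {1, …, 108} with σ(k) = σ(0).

106

If σ(x_1) = σ(x_2), then 103x_1 ≡ 103x_2 (mod 109). Because gcd(103, 109) = 1, we may cancel 103 to get x_1 ≡ x_2 (mod 109).
We now compute 103⁻¹ mod 109 explicitly. Euclid's algorithm: 109 = 1·103 + 6, 103 = 17·6 + 1; back-substituting gives 1 = 18·103 − 17·109, so 103⁻¹ ≡ 18 (mod 109).
Then y ↦ 18(y − 29) is a two-sided inverse to σ, so every y ∈ ℤ/109ℤ has a preimage.
Therefore σ is bijective.
Since σ is bijective, we find σ⁻¹(47): we need 103x ≡ 47 − 29 ≡ 18 (mod 109). Using 103⁻¹ = 18: x ≡ 18·18 = 324 = 2·109 + 106, so x = 106.
Check: σ(106) = 103·106 + 29 = 10947 = 100·109 + 47 ≡ 47 (mod 109).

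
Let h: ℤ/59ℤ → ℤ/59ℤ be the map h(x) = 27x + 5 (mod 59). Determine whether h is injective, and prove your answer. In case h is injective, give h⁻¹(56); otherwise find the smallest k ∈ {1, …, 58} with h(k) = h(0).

Recall that h is injective when h(u) = h(v) forces u = v.
If h(u) = h(v), then 27u ≡ 27v (mod 59). Because gcd(27, 59) = 1, we may cancel 27 to get u ≡ v (mod 59).
Hence h is injective.
We now compute 27⁻¹ mod 59 explicitly. Euclid's algorithm: 59 = 2·27 + 5, 27 = 5·5 + 2, 5 = 2·2 + 1; back-substituting gives 1 = 35·27 − 16·59, so 27⁻¹ ≡ 35 (mod 59).
Since h is injective, we compute h⁻¹(56): solve 27x + 5 ≡ 56 (mod 59), i.e. 27x ≡ 51 (mod 59).
Multiplying by 27⁻¹ = 35 gives x ≡ 35·51 = 1785 = 30·59 + 15 ≡ 15 (mod 59).
Check: h(15) = 27·15 + 5 = 410 = 6·59 + 56 ≡ 56 (mod 59).

15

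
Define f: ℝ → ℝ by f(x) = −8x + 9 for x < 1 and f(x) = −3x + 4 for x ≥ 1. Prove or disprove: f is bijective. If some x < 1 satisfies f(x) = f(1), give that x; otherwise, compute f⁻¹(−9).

13/3

Both pieces are strictly decreasing (slopes −8 and −3), so each is injective on its own interval.
The left piece maps (−∞, 1) onto (1, ∞); the right piece maps [1, ∞) onto (−∞, 1].
Since 1 = 1, the images partition ℝ: f is injective and surjective, hence bijective.
Because the two images are disjoint, no x < 1 has f(x) = f(1), so we compute f⁻¹(−9): −9 lies in (−∞, 1], so solve −3x + 4 = −9: x = (−9 − 4)/(−3) = 13/3.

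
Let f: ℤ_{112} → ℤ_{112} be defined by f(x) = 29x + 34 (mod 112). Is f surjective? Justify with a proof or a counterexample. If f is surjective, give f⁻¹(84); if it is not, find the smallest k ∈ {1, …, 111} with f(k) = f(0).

Recall that f is surjective if every y in the codomain equals f(x) for some x in the domain.
Since gcd(29, 112) = 1, 29 is invertible modulo 112. Euclid's algorithm: 112 = 3·29 + 25, 29 = 1·25 + 4, 25 = 6·4 + 1; back-substituting gives 1 = 85·29 − 22·112, so 29⁻¹ ≡ 85 (mod 112).
For any y ∈ ℤ_{112}, x = 85(y − 34) mod 112 satisfies f(x) = 29·85(y − 34) + 34 ≡ y (since 29·85 ≡ 1 mod 112). So every y has a preimage.
So f is surjective.
Since f is surjective, we find f⁻¹(84): we need 29x ≡ 84 − 34 ≡ 50 (mod 112). Using 29⁻¹ = 85: x ≡ 85·50 = 4250 = 37·112 + 106, so x = 106.
Check: f(106) = 29·106 + 34 = 3108 = 27·112 + 84 ≡ 84 (mod 112).

106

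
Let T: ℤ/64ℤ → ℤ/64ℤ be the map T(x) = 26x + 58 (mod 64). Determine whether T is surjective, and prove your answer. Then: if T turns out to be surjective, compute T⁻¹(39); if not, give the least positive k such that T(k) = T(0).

Since gcd(26, 64) = 2, we have 26x ≡ 0 (mod 2) for all x, so T(x) ≡ 0 (mod 2).
But 1 ≢ 0 (mod 2), so 1 ∈ ℤ/64ℤ has no preimage. Hence T is not surjective.
Since T is not surjective, we find the least positive k with T(k) = T(0): this means 26k ≡ 0 (mod 64), i.e. 64 ∣ 26k. Since gcd(26, 64) = 2, dividing through by 2 this holds exactly when 32 ∣ 13k, and as gcd(13, 32) = 1, exactly when 32 ∣ k.
The smallest positive such k is 32.

32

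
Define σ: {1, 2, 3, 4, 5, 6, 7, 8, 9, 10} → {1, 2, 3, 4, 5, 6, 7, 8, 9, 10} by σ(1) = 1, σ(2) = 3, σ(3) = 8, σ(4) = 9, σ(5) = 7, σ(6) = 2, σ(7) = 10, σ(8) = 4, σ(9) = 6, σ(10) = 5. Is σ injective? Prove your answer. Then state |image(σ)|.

The values σ(1), …, σ(10) are 1, 3, 8, 9, 7, 2, 10, 4, 6, 5 — all distinct.
So σ(u) = σ(v) only when u = v, and σ is injective.
The image of σ is {1, 2, 3, 4, 5, 6, 7, 8, 9, 10}, which has 10 elements.

10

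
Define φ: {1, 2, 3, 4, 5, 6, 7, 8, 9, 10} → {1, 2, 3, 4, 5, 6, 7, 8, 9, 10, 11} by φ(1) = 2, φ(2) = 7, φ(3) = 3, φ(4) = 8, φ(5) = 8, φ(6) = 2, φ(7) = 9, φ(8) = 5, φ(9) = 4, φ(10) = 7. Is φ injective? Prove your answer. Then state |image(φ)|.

φ(4) = 8 = φ(5) with 4 ≠ 5, so φ is not injective.
The image of φ is {2, 3, 4, 5, 7, 8, 9}, which has 7 elements.

7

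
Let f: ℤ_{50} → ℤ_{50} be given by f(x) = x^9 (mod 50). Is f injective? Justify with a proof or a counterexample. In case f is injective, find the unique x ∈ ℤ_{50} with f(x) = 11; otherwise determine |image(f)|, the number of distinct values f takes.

f(0) = 0^9 = 0.
f(10): Repeated squaring mod 50: 10^1 ≡ 10, 10^2 ≡ 10² = 100 ≡ 0, 10^4 ≡ 0² = 0, 10^8 ≡ 0² = 0. Since 9 = 8 + 1, 10^9 ≡ 0·10: 0·10 = 0. So 10^9 ≡ 0 (mod 50).
So f(0) = f(10) = 0 while 0 ≠ 10, therefore f is not injective.
Since f is not injective, we determine |image(f)|. Computing x^9 mod 50 for each x (by repeated squaring, reducing mod 50 at every step), the values f(0), f(1), …, f(49) are: 0, 1, 12, 33, 44, 25, 46, 7, 28, 39, 0, 41, 2, 23, 34, 25, 36, 47, 18, 29, 0, 31, 42, 13, 24, 25, 26, 37, 8, 19, 0, 21, 32, 3, 14, 25, 16, 27, 48, 9, 0, 11, 22, 43, 4, 25, 6, 17, 38, 49.
The distinct values are {0, 1, 2, 3, 4, 6, 7, 8, 9, 11, 12, 13, 14, 16, 17, 18, 19, 21, 22, 23, 24, 25, 26, 27, 28, 29, 31, 32, 33, 34, 36, 37, 38, 39, 41, 42, 43, 44, 46, 47, 48, 49}; there are 42 of them.

42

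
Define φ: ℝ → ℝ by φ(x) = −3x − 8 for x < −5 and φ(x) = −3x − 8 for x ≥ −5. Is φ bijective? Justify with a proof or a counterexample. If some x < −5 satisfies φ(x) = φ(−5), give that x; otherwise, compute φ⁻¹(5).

Both pieces are strictly decreasing (slopes −3 and −3), so each is injective on its own interval.
The left piece maps (−∞, −5) onto (7, ∞); the right piece maps [−5, ∞) onto (−∞, 7].
Since 7 = 7, the images partition ℝ: φ is injective and surjective, hence bijective.
Because the two images are disjoint, no x < −5 has φ(x) = φ(−5), so we compute φ⁻¹(5): 5 lies in (−∞, 7], so solve −3x − 8 = 5: x = (5 + 8)/(−3) = −13/3.

-13/3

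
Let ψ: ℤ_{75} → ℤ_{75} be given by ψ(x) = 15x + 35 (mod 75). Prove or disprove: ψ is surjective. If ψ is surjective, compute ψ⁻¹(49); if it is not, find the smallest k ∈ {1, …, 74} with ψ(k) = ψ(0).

5

Recall that ψ is surjective if every y in the codomain equals ψ(x) for some x in the domain.
Since gcd(15, 75) = 15, we have 15x ≡ 0 (mod 15) for all x, so ψ(x) ≡ 5 (mod 15).
But 0 ≢ 5 (mod 15), so 0 ∈ ℤ_{75} has no preimage. So ψ is not surjective.
Since ψ is not surjective, we find the least positive k with ψ(k) = ψ(0): this means 15k ≡ 0 (mod 75), i.e. 75 ∣ 15k. Since gcd(15, 75) = 15, dividing through by 15 this holds exactly when 5 ∣ k.
The smallest positive such k is 5.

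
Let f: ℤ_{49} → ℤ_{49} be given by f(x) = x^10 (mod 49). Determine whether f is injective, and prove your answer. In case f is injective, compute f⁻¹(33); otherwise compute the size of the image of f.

22

f(0) = 0^10 = 0.
f(7): Repeated squaring mod 49: 7^1 ≡ 7, 7^2 ≡ 7² = 49 ≡ 0, 7^4 ≡ 0² = 0, 7^8 ≡ 0² = 0. Since 10 = 8 + 2, 7^10 ≡ 0·0: 0·0 = 0. So 7^10 ≡ 0 (mod 49).
So f(0) = f(7) = 0 while 0 ≠ 7, therefore f is not injective.
Since f is not injective, we determine |image(f)|. Computing x^10 mod 49 for each x (by repeated squaring, reducing mod 49 at every step), the values f(0), f(1), …, f(48) are: 0, 1, 44, 4, 25, 23, 29, 0, 22, 16, 32, 46, 2, 8, 0, 43, 37, 11, 18, 30, 36, 0, 15, 9, 39, 39, 9, 15, 0, 36, 30, 18, 11, 37, 43, 0, 8, 2, 46, 32, 16, 22, 0, 29, 23, 25, 4, 44, 1.
The distinct values are {0, 1, 2, 4, 8, 9, 11, 15, 16, 18, 22, 23, 25, 29, 30, 32, 36, 37, 39, 43, 44, 46}; there are 22 of them.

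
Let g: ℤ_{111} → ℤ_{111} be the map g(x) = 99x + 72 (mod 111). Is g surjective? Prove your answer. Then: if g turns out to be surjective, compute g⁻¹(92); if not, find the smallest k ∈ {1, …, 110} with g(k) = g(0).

37

Recall: g is surjective if every y in the codomain equals g(x) for some x in the domain.
Since gcd(99, 111) = 3, we have 99x ≡ 0 (mod 3) for all x, so g(x) ≡ 0 (mod 3).
But 1 ≢ 0 (mod 3), so 1 ∈ ℤ_{111} has no preimage. Hence g is not surjective.
Since g is not surjective, we find the least positive k with g(k) = g(0): this means 99k ≡ 0 (mod 111), i.e. 111 ∣ 99k. Since gcd(99, 111) = 3, dividing through by 3 this holds exactly when 37 ∣ 33k, and as gcd(33, 37) = 1, exactly when 37 ∣ k.
The smallest positive such k is 37.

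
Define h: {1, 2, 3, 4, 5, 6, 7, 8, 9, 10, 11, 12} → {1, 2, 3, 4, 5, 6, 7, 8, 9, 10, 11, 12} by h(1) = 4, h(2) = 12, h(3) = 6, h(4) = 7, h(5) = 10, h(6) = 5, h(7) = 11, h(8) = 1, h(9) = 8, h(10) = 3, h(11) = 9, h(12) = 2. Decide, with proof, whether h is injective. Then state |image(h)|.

12

The values h(1), …, h(12) are 4, 12, 6, 7, 10, 5, 11, 1, 8, 3, 9, 2 — all distinct.
So h(u) = h(v) only when u = v, and h is injective.
The image of h is {1, 2, 3, 4, 5, 6, 7, 8, 9, 10, 11, 12}, which has 12 elements.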